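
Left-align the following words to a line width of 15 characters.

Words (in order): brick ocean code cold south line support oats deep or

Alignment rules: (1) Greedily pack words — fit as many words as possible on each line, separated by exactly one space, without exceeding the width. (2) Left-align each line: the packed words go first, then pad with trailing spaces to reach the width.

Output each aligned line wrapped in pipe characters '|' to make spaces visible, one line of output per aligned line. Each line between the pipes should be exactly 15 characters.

Answer: |brick ocean    |
|code cold south|
|line support   |
|oats deep or   |

Derivation:
Line 1: ['brick', 'ocean'] (min_width=11, slack=4)
Line 2: ['code', 'cold', 'south'] (min_width=15, slack=0)
Line 3: ['line', 'support'] (min_width=12, slack=3)
Line 4: ['oats', 'deep', 'or'] (min_width=12, slack=3)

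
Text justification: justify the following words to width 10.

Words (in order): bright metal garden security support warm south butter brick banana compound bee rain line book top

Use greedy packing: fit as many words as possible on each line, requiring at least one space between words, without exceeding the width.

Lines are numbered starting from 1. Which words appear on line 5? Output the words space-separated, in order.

Answer: support

Derivation:
Line 1: ['bright'] (min_width=6, slack=4)
Line 2: ['metal'] (min_width=5, slack=5)
Line 3: ['garden'] (min_width=6, slack=4)
Line 4: ['security'] (min_width=8, slack=2)
Line 5: ['support'] (min_width=7, slack=3)
Line 6: ['warm', 'south'] (min_width=10, slack=0)
Line 7: ['butter'] (min_width=6, slack=4)
Line 8: ['brick'] (min_width=5, slack=5)
Line 9: ['banana'] (min_width=6, slack=4)
Line 10: ['compound'] (min_width=8, slack=2)
Line 11: ['bee', 'rain'] (min_width=8, slack=2)
Line 12: ['line', 'book'] (min_width=9, slack=1)
Line 13: ['top'] (min_width=3, slack=7)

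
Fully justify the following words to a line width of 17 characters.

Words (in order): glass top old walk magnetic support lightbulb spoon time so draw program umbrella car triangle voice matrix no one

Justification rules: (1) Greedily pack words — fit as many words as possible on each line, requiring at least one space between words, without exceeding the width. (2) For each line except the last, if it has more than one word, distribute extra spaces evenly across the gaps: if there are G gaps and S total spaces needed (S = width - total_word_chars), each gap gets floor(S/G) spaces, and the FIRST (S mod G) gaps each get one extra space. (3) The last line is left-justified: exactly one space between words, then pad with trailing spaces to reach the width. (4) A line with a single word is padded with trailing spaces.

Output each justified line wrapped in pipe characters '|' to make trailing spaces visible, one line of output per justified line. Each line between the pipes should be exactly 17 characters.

Line 1: ['glass', 'top', 'old'] (min_width=13, slack=4)
Line 2: ['walk', 'magnetic'] (min_width=13, slack=4)
Line 3: ['support', 'lightbulb'] (min_width=17, slack=0)
Line 4: ['spoon', 'time', 'so'] (min_width=13, slack=4)
Line 5: ['draw', 'program'] (min_width=12, slack=5)
Line 6: ['umbrella', 'car'] (min_width=12, slack=5)
Line 7: ['triangle', 'voice'] (min_width=14, slack=3)
Line 8: ['matrix', 'no', 'one'] (min_width=13, slack=4)

Answer: |glass   top   old|
|walk     magnetic|
|support lightbulb|
|spoon   time   so|
|draw      program|
|umbrella      car|
|triangle    voice|
|matrix no one    |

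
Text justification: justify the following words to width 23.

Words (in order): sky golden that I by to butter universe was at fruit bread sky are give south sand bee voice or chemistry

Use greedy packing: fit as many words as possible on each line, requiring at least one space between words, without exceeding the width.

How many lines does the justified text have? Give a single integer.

Line 1: ['sky', 'golden', 'that', 'I', 'by', 'to'] (min_width=23, slack=0)
Line 2: ['butter', 'universe', 'was', 'at'] (min_width=22, slack=1)
Line 3: ['fruit', 'bread', 'sky', 'are'] (min_width=19, slack=4)
Line 4: ['give', 'south', 'sand', 'bee'] (min_width=19, slack=4)
Line 5: ['voice', 'or', 'chemistry'] (min_width=18, slack=5)
Total lines: 5

Answer: 5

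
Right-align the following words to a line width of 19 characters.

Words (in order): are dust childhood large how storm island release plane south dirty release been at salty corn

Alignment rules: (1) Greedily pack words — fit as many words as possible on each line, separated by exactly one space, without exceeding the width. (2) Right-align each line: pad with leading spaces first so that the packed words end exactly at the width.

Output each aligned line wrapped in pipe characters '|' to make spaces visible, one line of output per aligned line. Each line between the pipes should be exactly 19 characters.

Line 1: ['are', 'dust', 'childhood'] (min_width=18, slack=1)
Line 2: ['large', 'how', 'storm'] (min_width=15, slack=4)
Line 3: ['island', 'release'] (min_width=14, slack=5)
Line 4: ['plane', 'south', 'dirty'] (min_width=17, slack=2)
Line 5: ['release', 'been', 'at'] (min_width=15, slack=4)
Line 6: ['salty', 'corn'] (min_width=10, slack=9)

Answer: | are dust childhood|
|    large how storm|
|     island release|
|  plane south dirty|
|    release been at|
|         salty corn|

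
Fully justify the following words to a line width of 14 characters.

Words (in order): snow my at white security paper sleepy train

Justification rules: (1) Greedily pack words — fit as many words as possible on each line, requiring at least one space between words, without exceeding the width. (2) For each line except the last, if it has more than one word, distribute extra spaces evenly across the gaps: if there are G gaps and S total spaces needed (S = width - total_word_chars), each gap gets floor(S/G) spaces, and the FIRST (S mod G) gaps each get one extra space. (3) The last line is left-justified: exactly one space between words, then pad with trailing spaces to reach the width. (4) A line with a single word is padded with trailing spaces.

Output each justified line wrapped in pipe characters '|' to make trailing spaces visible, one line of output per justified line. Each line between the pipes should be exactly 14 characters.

Line 1: ['snow', 'my', 'at'] (min_width=10, slack=4)
Line 2: ['white', 'security'] (min_width=14, slack=0)
Line 3: ['paper', 'sleepy'] (min_width=12, slack=2)
Line 4: ['train'] (min_width=5, slack=9)

Answer: |snow   my   at|
|white security|
|paper   sleepy|
|train         |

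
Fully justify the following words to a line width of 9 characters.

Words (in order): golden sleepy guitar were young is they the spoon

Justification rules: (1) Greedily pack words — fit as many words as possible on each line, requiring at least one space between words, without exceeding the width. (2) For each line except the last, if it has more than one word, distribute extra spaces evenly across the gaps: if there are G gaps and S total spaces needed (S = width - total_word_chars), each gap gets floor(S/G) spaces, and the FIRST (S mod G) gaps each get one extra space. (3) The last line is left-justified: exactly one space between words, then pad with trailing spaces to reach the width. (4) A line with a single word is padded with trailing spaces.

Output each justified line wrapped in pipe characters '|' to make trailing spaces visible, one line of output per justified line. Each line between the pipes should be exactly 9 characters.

Line 1: ['golden'] (min_width=6, slack=3)
Line 2: ['sleepy'] (min_width=6, slack=3)
Line 3: ['guitar'] (min_width=6, slack=3)
Line 4: ['were'] (min_width=4, slack=5)
Line 5: ['young', 'is'] (min_width=8, slack=1)
Line 6: ['they', 'the'] (min_width=8, slack=1)
Line 7: ['spoon'] (min_width=5, slack=4)

Answer: |golden   |
|sleepy   |
|guitar   |
|were     |
|young  is|
|they  the|
|spoon    |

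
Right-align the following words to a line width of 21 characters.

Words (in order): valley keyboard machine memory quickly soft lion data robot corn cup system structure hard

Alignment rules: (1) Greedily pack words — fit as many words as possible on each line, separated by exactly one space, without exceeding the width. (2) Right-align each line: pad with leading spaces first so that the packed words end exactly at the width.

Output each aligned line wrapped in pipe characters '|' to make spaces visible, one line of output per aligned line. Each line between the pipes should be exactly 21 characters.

Answer: |      valley keyboard|
|       machine memory|
|    quickly soft lion|
|  data robot corn cup|
|system structure hard|

Derivation:
Line 1: ['valley', 'keyboard'] (min_width=15, slack=6)
Line 2: ['machine', 'memory'] (min_width=14, slack=7)
Line 3: ['quickly', 'soft', 'lion'] (min_width=17, slack=4)
Line 4: ['data', 'robot', 'corn', 'cup'] (min_width=19, slack=2)
Line 5: ['system', 'structure', 'hard'] (min_width=21, slack=0)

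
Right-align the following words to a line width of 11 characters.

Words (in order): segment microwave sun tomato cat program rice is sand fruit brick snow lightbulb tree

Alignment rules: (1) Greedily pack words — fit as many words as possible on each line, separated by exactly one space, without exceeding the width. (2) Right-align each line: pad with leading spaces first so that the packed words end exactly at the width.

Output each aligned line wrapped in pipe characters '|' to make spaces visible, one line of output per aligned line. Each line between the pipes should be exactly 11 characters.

Answer: |    segment|
|  microwave|
| sun tomato|
|cat program|
|    rice is|
| sand fruit|
| brick snow|
|  lightbulb|
|       tree|

Derivation:
Line 1: ['segment'] (min_width=7, slack=4)
Line 2: ['microwave'] (min_width=9, slack=2)
Line 3: ['sun', 'tomato'] (min_width=10, slack=1)
Line 4: ['cat', 'program'] (min_width=11, slack=0)
Line 5: ['rice', 'is'] (min_width=7, slack=4)
Line 6: ['sand', 'fruit'] (min_width=10, slack=1)
Line 7: ['brick', 'snow'] (min_width=10, slack=1)
Line 8: ['lightbulb'] (min_width=9, slack=2)
Line 9: ['tree'] (min_width=4, slack=7)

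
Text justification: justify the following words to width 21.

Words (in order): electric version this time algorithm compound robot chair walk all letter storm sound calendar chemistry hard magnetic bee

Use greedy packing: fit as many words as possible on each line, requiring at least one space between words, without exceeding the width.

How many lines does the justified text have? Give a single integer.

Line 1: ['electric', 'version', 'this'] (min_width=21, slack=0)
Line 2: ['time', 'algorithm'] (min_width=14, slack=7)
Line 3: ['compound', 'robot', 'chair'] (min_width=20, slack=1)
Line 4: ['walk', 'all', 'letter', 'storm'] (min_width=21, slack=0)
Line 5: ['sound', 'calendar'] (min_width=14, slack=7)
Line 6: ['chemistry', 'hard'] (min_width=14, slack=7)
Line 7: ['magnetic', 'bee'] (min_width=12, slack=9)
Total lines: 7

Answer: 7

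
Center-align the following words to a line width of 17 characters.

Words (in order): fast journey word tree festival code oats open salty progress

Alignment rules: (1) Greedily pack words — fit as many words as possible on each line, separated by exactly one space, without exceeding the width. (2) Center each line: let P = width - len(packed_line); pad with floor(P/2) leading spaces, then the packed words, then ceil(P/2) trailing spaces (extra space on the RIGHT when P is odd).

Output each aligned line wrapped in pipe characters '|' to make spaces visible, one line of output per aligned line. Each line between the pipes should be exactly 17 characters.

Line 1: ['fast', 'journey', 'word'] (min_width=17, slack=0)
Line 2: ['tree', 'festival'] (min_width=13, slack=4)
Line 3: ['code', 'oats', 'open'] (min_width=14, slack=3)
Line 4: ['salty', 'progress'] (min_width=14, slack=3)

Answer: |fast journey word|
|  tree festival  |
| code oats open  |
| salty progress  |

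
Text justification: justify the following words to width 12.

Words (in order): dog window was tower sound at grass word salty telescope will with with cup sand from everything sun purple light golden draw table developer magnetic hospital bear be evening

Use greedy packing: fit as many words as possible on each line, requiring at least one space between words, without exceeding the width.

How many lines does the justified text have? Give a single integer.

Line 1: ['dog', 'window'] (min_width=10, slack=2)
Line 2: ['was', 'tower'] (min_width=9, slack=3)
Line 3: ['sound', 'at'] (min_width=8, slack=4)
Line 4: ['grass', 'word'] (min_width=10, slack=2)
Line 5: ['salty'] (min_width=5, slack=7)
Line 6: ['telescope'] (min_width=9, slack=3)
Line 7: ['will', 'with'] (min_width=9, slack=3)
Line 8: ['with', 'cup'] (min_width=8, slack=4)
Line 9: ['sand', 'from'] (min_width=9, slack=3)
Line 10: ['everything'] (min_width=10, slack=2)
Line 11: ['sun', 'purple'] (min_width=10, slack=2)
Line 12: ['light', 'golden'] (min_width=12, slack=0)
Line 13: ['draw', 'table'] (min_width=10, slack=2)
Line 14: ['developer'] (min_width=9, slack=3)
Line 15: ['magnetic'] (min_width=8, slack=4)
Line 16: ['hospital'] (min_width=8, slack=4)
Line 17: ['bear', 'be'] (min_width=7, slack=5)
Line 18: ['evening'] (min_width=7, slack=5)
Total lines: 18

Answer: 18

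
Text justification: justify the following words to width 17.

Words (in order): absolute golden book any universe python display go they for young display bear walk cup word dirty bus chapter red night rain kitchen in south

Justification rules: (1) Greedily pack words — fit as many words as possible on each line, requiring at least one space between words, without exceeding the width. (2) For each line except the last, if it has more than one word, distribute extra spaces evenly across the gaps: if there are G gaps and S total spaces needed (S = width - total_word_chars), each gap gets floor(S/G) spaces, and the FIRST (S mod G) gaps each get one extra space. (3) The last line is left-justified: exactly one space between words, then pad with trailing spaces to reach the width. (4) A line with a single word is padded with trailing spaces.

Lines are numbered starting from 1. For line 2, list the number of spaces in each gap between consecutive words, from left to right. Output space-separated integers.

Answer: 1 1

Derivation:
Line 1: ['absolute', 'golden'] (min_width=15, slack=2)
Line 2: ['book', 'any', 'universe'] (min_width=17, slack=0)
Line 3: ['python', 'display', 'go'] (min_width=17, slack=0)
Line 4: ['they', 'for', 'young'] (min_width=14, slack=3)
Line 5: ['display', 'bear', 'walk'] (min_width=17, slack=0)
Line 6: ['cup', 'word', 'dirty'] (min_width=14, slack=3)
Line 7: ['bus', 'chapter', 'red'] (min_width=15, slack=2)
Line 8: ['night', 'rain'] (min_width=10, slack=7)
Line 9: ['kitchen', 'in', 'south'] (min_width=16, slack=1)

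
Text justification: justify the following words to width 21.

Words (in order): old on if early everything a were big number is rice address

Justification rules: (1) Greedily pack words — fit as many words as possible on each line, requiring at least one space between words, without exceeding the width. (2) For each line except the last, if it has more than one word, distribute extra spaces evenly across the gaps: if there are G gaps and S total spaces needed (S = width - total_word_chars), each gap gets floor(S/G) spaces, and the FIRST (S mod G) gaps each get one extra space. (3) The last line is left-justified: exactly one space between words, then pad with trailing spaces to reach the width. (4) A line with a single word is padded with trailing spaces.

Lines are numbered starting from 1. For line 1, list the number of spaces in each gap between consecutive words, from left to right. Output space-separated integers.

Line 1: ['old', 'on', 'if', 'early'] (min_width=15, slack=6)
Line 2: ['everything', 'a', 'were', 'big'] (min_width=21, slack=0)
Line 3: ['number', 'is', 'rice'] (min_width=14, slack=7)
Line 4: ['address'] (min_width=7, slack=14)

Answer: 3 3 3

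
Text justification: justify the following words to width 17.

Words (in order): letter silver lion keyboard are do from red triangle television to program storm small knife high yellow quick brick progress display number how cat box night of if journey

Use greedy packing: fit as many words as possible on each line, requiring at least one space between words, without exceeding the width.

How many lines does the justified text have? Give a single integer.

Answer: 12

Derivation:
Line 1: ['letter', 'silver'] (min_width=13, slack=4)
Line 2: ['lion', 'keyboard', 'are'] (min_width=17, slack=0)
Line 3: ['do', 'from', 'red'] (min_width=11, slack=6)
Line 4: ['triangle'] (min_width=8, slack=9)
Line 5: ['television', 'to'] (min_width=13, slack=4)
Line 6: ['program', 'storm'] (min_width=13, slack=4)
Line 7: ['small', 'knife', 'high'] (min_width=16, slack=1)
Line 8: ['yellow', 'quick'] (min_width=12, slack=5)
Line 9: ['brick', 'progress'] (min_width=14, slack=3)
Line 10: ['display', 'number'] (min_width=14, slack=3)
Line 11: ['how', 'cat', 'box', 'night'] (min_width=17, slack=0)
Line 12: ['of', 'if', 'journey'] (min_width=13, slack=4)
Total lines: 12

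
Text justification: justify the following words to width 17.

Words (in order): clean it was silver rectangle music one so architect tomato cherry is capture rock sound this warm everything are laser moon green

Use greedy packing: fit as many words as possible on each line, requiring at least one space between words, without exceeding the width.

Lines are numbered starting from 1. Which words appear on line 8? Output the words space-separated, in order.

Line 1: ['clean', 'it', 'was'] (min_width=12, slack=5)
Line 2: ['silver', 'rectangle'] (min_width=16, slack=1)
Line 3: ['music', 'one', 'so'] (min_width=12, slack=5)
Line 4: ['architect', 'tomato'] (min_width=16, slack=1)
Line 5: ['cherry', 'is', 'capture'] (min_width=17, slack=0)
Line 6: ['rock', 'sound', 'this'] (min_width=15, slack=2)
Line 7: ['warm', 'everything'] (min_width=15, slack=2)
Line 8: ['are', 'laser', 'moon'] (min_width=14, slack=3)
Line 9: ['green'] (min_width=5, slack=12)

Answer: are laser moon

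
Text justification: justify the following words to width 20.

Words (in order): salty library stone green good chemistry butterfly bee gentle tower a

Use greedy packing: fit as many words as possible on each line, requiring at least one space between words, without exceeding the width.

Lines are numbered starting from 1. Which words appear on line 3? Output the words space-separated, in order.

Answer: butterfly bee gentle

Derivation:
Line 1: ['salty', 'library', 'stone'] (min_width=19, slack=1)
Line 2: ['green', 'good', 'chemistry'] (min_width=20, slack=0)
Line 3: ['butterfly', 'bee', 'gentle'] (min_width=20, slack=0)
Line 4: ['tower', 'a'] (min_width=7, slack=13)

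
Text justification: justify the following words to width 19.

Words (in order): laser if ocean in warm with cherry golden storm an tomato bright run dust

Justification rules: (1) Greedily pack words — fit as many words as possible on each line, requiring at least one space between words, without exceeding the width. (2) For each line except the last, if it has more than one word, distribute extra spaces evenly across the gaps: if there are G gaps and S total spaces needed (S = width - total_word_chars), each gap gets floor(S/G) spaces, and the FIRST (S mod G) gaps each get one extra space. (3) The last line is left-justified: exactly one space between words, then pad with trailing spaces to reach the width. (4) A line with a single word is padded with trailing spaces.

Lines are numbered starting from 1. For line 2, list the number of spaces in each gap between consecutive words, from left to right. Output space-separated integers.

Line 1: ['laser', 'if', 'ocean', 'in'] (min_width=17, slack=2)
Line 2: ['warm', 'with', 'cherry'] (min_width=16, slack=3)
Line 3: ['golden', 'storm', 'an'] (min_width=15, slack=4)
Line 4: ['tomato', 'bright', 'run'] (min_width=17, slack=2)
Line 5: ['dust'] (min_width=4, slack=15)

Answer: 3 2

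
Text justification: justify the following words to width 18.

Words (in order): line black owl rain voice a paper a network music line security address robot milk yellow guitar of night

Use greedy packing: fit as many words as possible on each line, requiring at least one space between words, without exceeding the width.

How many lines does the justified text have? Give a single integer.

Line 1: ['line', 'black', 'owl'] (min_width=14, slack=4)
Line 2: ['rain', 'voice', 'a', 'paper'] (min_width=18, slack=0)
Line 3: ['a', 'network', 'music'] (min_width=15, slack=3)
Line 4: ['line', 'security'] (min_width=13, slack=5)
Line 5: ['address', 'robot', 'milk'] (min_width=18, slack=0)
Line 6: ['yellow', 'guitar', 'of'] (min_width=16, slack=2)
Line 7: ['night'] (min_width=5, slack=13)
Total lines: 7

Answer: 7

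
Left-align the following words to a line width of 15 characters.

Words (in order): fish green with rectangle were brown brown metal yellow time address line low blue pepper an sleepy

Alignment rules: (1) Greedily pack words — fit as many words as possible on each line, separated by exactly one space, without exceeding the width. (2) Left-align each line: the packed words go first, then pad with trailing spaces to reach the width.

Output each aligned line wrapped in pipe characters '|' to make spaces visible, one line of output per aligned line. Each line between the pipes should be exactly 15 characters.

Answer: |fish green with|
|rectangle were |
|brown brown    |
|metal yellow   |
|time address   |
|line low blue  |
|pepper an      |
|sleepy         |

Derivation:
Line 1: ['fish', 'green', 'with'] (min_width=15, slack=0)
Line 2: ['rectangle', 'were'] (min_width=14, slack=1)
Line 3: ['brown', 'brown'] (min_width=11, slack=4)
Line 4: ['metal', 'yellow'] (min_width=12, slack=3)
Line 5: ['time', 'address'] (min_width=12, slack=3)
Line 6: ['line', 'low', 'blue'] (min_width=13, slack=2)
Line 7: ['pepper', 'an'] (min_width=9, slack=6)
Line 8: ['sleepy'] (min_width=6, slack=9)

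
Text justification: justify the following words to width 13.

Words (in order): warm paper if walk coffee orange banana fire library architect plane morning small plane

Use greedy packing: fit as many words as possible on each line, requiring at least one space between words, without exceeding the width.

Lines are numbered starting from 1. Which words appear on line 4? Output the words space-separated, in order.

Answer: fire library

Derivation:
Line 1: ['warm', 'paper', 'if'] (min_width=13, slack=0)
Line 2: ['walk', 'coffee'] (min_width=11, slack=2)
Line 3: ['orange', 'banana'] (min_width=13, slack=0)
Line 4: ['fire', 'library'] (min_width=12, slack=1)
Line 5: ['architect'] (min_width=9, slack=4)
Line 6: ['plane', 'morning'] (min_width=13, slack=0)
Line 7: ['small', 'plane'] (min_width=11, slack=2)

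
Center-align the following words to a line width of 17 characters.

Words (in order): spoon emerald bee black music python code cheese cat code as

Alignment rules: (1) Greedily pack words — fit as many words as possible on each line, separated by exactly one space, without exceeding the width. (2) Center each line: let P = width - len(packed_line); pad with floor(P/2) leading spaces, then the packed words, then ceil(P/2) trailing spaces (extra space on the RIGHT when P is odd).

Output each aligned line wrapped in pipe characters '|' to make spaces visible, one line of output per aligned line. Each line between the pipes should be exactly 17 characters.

Line 1: ['spoon', 'emerald', 'bee'] (min_width=17, slack=0)
Line 2: ['black', 'music'] (min_width=11, slack=6)
Line 3: ['python', 'code'] (min_width=11, slack=6)
Line 4: ['cheese', 'cat', 'code'] (min_width=15, slack=2)
Line 5: ['as'] (min_width=2, slack=15)

Answer: |spoon emerald bee|
|   black music   |
|   python code   |
| cheese cat code |
|       as        |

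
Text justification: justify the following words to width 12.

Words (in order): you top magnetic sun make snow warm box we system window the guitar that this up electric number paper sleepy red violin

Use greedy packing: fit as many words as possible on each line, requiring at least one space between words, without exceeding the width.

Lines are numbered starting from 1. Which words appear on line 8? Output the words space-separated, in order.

Line 1: ['you', 'top'] (min_width=7, slack=5)
Line 2: ['magnetic', 'sun'] (min_width=12, slack=0)
Line 3: ['make', 'snow'] (min_width=9, slack=3)
Line 4: ['warm', 'box', 'we'] (min_width=11, slack=1)
Line 5: ['system'] (min_width=6, slack=6)
Line 6: ['window', 'the'] (min_width=10, slack=2)
Line 7: ['guitar', 'that'] (min_width=11, slack=1)
Line 8: ['this', 'up'] (min_width=7, slack=5)
Line 9: ['electric'] (min_width=8, slack=4)
Line 10: ['number', 'paper'] (min_width=12, slack=0)
Line 11: ['sleepy', 'red'] (min_width=10, slack=2)
Line 12: ['violin'] (min_width=6, slack=6)

Answer: this up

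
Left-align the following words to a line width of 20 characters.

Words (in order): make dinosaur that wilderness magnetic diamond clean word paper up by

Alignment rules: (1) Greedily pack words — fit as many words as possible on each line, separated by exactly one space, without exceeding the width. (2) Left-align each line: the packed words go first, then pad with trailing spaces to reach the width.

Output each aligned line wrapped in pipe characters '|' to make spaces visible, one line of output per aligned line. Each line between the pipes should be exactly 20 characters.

Answer: |make dinosaur that  |
|wilderness magnetic |
|diamond clean word  |
|paper up by         |

Derivation:
Line 1: ['make', 'dinosaur', 'that'] (min_width=18, slack=2)
Line 2: ['wilderness', 'magnetic'] (min_width=19, slack=1)
Line 3: ['diamond', 'clean', 'word'] (min_width=18, slack=2)
Line 4: ['paper', 'up', 'by'] (min_width=11, slack=9)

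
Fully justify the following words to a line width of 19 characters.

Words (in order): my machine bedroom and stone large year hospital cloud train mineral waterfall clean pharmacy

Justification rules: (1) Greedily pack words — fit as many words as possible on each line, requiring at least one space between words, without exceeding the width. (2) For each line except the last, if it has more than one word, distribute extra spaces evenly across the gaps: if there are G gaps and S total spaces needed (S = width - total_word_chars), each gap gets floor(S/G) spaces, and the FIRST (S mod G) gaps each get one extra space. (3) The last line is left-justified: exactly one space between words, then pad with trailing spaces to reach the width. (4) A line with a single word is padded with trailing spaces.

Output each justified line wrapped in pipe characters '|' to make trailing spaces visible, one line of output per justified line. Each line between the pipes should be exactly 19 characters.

Line 1: ['my', 'machine', 'bedroom'] (min_width=18, slack=1)
Line 2: ['and', 'stone', 'large'] (min_width=15, slack=4)
Line 3: ['year', 'hospital', 'cloud'] (min_width=19, slack=0)
Line 4: ['train', 'mineral'] (min_width=13, slack=6)
Line 5: ['waterfall', 'clean'] (min_width=15, slack=4)
Line 6: ['pharmacy'] (min_width=8, slack=11)

Answer: |my  machine bedroom|
|and   stone   large|
|year hospital cloud|
|train       mineral|
|waterfall     clean|
|pharmacy           |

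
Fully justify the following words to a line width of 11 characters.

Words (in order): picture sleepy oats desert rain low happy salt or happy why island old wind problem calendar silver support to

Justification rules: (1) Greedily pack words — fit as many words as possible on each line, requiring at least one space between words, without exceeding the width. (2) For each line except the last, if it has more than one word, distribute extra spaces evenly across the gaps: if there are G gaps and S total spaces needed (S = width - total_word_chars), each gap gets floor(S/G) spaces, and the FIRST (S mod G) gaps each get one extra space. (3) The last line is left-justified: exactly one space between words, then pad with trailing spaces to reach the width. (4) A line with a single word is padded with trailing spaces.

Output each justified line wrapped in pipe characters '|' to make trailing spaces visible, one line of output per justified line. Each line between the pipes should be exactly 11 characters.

Line 1: ['picture'] (min_width=7, slack=4)
Line 2: ['sleepy', 'oats'] (min_width=11, slack=0)
Line 3: ['desert', 'rain'] (min_width=11, slack=0)
Line 4: ['low', 'happy'] (min_width=9, slack=2)
Line 5: ['salt', 'or'] (min_width=7, slack=4)
Line 6: ['happy', 'why'] (min_width=9, slack=2)
Line 7: ['island', 'old'] (min_width=10, slack=1)
Line 8: ['wind'] (min_width=4, slack=7)
Line 9: ['problem'] (min_width=7, slack=4)
Line 10: ['calendar'] (min_width=8, slack=3)
Line 11: ['silver'] (min_width=6, slack=5)
Line 12: ['support', 'to'] (min_width=10, slack=1)

Answer: |picture    |
|sleepy oats|
|desert rain|
|low   happy|
|salt     or|
|happy   why|
|island  old|
|wind       |
|problem    |
|calendar   |
|silver     |
|support to |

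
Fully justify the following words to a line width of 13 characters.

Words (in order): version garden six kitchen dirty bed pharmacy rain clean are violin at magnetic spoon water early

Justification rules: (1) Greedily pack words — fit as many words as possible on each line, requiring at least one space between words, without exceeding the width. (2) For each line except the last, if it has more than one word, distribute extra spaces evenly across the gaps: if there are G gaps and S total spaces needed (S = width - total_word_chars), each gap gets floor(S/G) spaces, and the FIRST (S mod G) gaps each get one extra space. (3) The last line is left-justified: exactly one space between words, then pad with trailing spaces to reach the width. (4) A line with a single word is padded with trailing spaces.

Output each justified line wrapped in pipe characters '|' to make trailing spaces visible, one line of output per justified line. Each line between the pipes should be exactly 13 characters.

Answer: |version      |
|garden    six|
|kitchen dirty|
|bed  pharmacy|
|rain    clean|
|are violin at|
|magnetic     |
|spoon   water|
|early        |

Derivation:
Line 1: ['version'] (min_width=7, slack=6)
Line 2: ['garden', 'six'] (min_width=10, slack=3)
Line 3: ['kitchen', 'dirty'] (min_width=13, slack=0)
Line 4: ['bed', 'pharmacy'] (min_width=12, slack=1)
Line 5: ['rain', 'clean'] (min_width=10, slack=3)
Line 6: ['are', 'violin', 'at'] (min_width=13, slack=0)
Line 7: ['magnetic'] (min_width=8, slack=5)
Line 8: ['spoon', 'water'] (min_width=11, slack=2)
Line 9: ['early'] (min_width=5, slack=8)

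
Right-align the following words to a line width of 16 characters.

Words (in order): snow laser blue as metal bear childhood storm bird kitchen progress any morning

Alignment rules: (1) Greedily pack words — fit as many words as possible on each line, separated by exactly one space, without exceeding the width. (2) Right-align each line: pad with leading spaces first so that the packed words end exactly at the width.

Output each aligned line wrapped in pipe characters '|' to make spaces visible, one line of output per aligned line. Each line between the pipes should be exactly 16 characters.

Answer: | snow laser blue|
|   as metal bear|
| childhood storm|
|    bird kitchen|
|    progress any|
|         morning|

Derivation:
Line 1: ['snow', 'laser', 'blue'] (min_width=15, slack=1)
Line 2: ['as', 'metal', 'bear'] (min_width=13, slack=3)
Line 3: ['childhood', 'storm'] (min_width=15, slack=1)
Line 4: ['bird', 'kitchen'] (min_width=12, slack=4)
Line 5: ['progress', 'any'] (min_width=12, slack=4)
Line 6: ['morning'] (min_width=7, slack=9)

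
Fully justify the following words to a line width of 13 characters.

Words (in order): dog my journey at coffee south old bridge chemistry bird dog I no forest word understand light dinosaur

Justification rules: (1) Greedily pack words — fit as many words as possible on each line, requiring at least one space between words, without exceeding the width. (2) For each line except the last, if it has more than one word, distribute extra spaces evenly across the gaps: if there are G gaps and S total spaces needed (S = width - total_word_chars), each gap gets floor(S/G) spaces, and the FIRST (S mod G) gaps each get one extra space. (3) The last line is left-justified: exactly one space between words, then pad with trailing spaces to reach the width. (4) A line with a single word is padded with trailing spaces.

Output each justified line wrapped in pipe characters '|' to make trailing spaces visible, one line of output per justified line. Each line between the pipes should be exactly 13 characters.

Answer: |dog        my|
|journey    at|
|coffee  south|
|old    bridge|
|chemistry    |
|bird dog I no|
|forest   word|
|understand   |
|light        |
|dinosaur     |

Derivation:
Line 1: ['dog', 'my'] (min_width=6, slack=7)
Line 2: ['journey', 'at'] (min_width=10, slack=3)
Line 3: ['coffee', 'south'] (min_width=12, slack=1)
Line 4: ['old', 'bridge'] (min_width=10, slack=3)
Line 5: ['chemistry'] (min_width=9, slack=4)
Line 6: ['bird', 'dog', 'I', 'no'] (min_width=13, slack=0)
Line 7: ['forest', 'word'] (min_width=11, slack=2)
Line 8: ['understand'] (min_width=10, slack=3)
Line 9: ['light'] (min_width=5, slack=8)
Line 10: ['dinosaur'] (min_width=8, slack=5)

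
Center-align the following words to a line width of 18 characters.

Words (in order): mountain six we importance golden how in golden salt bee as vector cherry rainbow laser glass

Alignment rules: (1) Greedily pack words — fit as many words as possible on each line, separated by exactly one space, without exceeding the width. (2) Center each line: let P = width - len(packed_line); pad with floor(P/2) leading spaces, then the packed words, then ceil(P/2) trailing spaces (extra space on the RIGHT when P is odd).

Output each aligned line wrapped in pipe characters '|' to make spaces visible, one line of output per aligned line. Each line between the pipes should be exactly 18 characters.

Answer: | mountain six we  |
|importance golden |
|how in golden salt|
|  bee as vector   |
|  cherry rainbow  |
|   laser glass    |

Derivation:
Line 1: ['mountain', 'six', 'we'] (min_width=15, slack=3)
Line 2: ['importance', 'golden'] (min_width=17, slack=1)
Line 3: ['how', 'in', 'golden', 'salt'] (min_width=18, slack=0)
Line 4: ['bee', 'as', 'vector'] (min_width=13, slack=5)
Line 5: ['cherry', 'rainbow'] (min_width=14, slack=4)
Line 6: ['laser', 'glass'] (min_width=11, slack=7)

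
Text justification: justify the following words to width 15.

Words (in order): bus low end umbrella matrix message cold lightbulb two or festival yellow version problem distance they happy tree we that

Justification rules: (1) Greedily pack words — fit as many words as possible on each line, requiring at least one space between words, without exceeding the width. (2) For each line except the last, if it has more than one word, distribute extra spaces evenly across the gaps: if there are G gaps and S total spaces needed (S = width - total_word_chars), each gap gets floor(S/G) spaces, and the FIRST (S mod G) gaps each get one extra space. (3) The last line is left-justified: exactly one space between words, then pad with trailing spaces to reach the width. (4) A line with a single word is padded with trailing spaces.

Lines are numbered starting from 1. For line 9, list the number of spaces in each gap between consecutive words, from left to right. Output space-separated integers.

Answer: 2 2

Derivation:
Line 1: ['bus', 'low', 'end'] (min_width=11, slack=4)
Line 2: ['umbrella', 'matrix'] (min_width=15, slack=0)
Line 3: ['message', 'cold'] (min_width=12, slack=3)
Line 4: ['lightbulb', 'two'] (min_width=13, slack=2)
Line 5: ['or', 'festival'] (min_width=11, slack=4)
Line 6: ['yellow', 'version'] (min_width=14, slack=1)
Line 7: ['problem'] (min_width=7, slack=8)
Line 8: ['distance', 'they'] (min_width=13, slack=2)
Line 9: ['happy', 'tree', 'we'] (min_width=13, slack=2)
Line 10: ['that'] (min_width=4, slack=11)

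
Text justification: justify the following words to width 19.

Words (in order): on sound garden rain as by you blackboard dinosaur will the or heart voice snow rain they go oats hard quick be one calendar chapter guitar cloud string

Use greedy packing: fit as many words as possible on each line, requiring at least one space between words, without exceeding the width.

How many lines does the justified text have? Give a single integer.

Line 1: ['on', 'sound', 'garden'] (min_width=15, slack=4)
Line 2: ['rain', 'as', 'by', 'you'] (min_width=14, slack=5)
Line 3: ['blackboard', 'dinosaur'] (min_width=19, slack=0)
Line 4: ['will', 'the', 'or', 'heart'] (min_width=17, slack=2)
Line 5: ['voice', 'snow', 'rain'] (min_width=15, slack=4)
Line 6: ['they', 'go', 'oats', 'hard'] (min_width=17, slack=2)
Line 7: ['quick', 'be', 'one'] (min_width=12, slack=7)
Line 8: ['calendar', 'chapter'] (min_width=16, slack=3)
Line 9: ['guitar', 'cloud', 'string'] (min_width=19, slack=0)
Total lines: 9

Answer: 9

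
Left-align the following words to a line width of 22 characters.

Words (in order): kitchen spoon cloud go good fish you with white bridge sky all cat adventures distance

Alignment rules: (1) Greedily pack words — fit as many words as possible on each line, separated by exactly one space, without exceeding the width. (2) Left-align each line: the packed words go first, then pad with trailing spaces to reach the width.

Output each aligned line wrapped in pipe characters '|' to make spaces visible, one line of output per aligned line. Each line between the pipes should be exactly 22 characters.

Line 1: ['kitchen', 'spoon', 'cloud', 'go'] (min_width=22, slack=0)
Line 2: ['good', 'fish', 'you', 'with'] (min_width=18, slack=4)
Line 3: ['white', 'bridge', 'sky', 'all'] (min_width=20, slack=2)
Line 4: ['cat', 'adventures'] (min_width=14, slack=8)
Line 5: ['distance'] (min_width=8, slack=14)

Answer: |kitchen spoon cloud go|
|good fish you with    |
|white bridge sky all  |
|cat adventures        |
|distance              |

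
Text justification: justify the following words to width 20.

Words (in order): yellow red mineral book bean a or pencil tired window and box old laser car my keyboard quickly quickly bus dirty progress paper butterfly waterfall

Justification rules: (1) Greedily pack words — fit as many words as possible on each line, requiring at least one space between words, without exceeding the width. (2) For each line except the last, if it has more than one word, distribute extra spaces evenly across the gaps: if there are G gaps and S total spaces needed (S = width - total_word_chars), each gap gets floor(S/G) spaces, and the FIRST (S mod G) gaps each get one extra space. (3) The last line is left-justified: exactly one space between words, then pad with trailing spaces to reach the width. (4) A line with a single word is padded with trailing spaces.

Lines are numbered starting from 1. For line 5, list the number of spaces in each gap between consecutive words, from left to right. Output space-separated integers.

Answer: 4 3

Derivation:
Line 1: ['yellow', 'red', 'mineral'] (min_width=18, slack=2)
Line 2: ['book', 'bean', 'a', 'or'] (min_width=14, slack=6)
Line 3: ['pencil', 'tired', 'window'] (min_width=19, slack=1)
Line 4: ['and', 'box', 'old', 'laser'] (min_width=17, slack=3)
Line 5: ['car', 'my', 'keyboard'] (min_width=15, slack=5)
Line 6: ['quickly', 'quickly', 'bus'] (min_width=19, slack=1)
Line 7: ['dirty', 'progress', 'paper'] (min_width=20, slack=0)
Line 8: ['butterfly', 'waterfall'] (min_width=19, slack=1)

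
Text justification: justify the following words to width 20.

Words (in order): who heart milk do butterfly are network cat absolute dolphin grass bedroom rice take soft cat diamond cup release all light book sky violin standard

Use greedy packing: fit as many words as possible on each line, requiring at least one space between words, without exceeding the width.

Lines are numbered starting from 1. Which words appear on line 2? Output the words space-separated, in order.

Line 1: ['who', 'heart', 'milk', 'do'] (min_width=17, slack=3)
Line 2: ['butterfly', 'are'] (min_width=13, slack=7)
Line 3: ['network', 'cat', 'absolute'] (min_width=20, slack=0)
Line 4: ['dolphin', 'grass'] (min_width=13, slack=7)
Line 5: ['bedroom', 'rice', 'take'] (min_width=17, slack=3)
Line 6: ['soft', 'cat', 'diamond', 'cup'] (min_width=20, slack=0)
Line 7: ['release', 'all', 'light'] (min_width=17, slack=3)
Line 8: ['book', 'sky', 'violin'] (min_width=15, slack=5)
Line 9: ['standard'] (min_width=8, slack=12)

Answer: butterfly are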